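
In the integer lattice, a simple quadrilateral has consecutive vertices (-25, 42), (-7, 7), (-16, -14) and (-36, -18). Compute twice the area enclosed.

1849

The shoelace formula gives twice the area as |((-25)·7 − (-7)·42) + ((-7)·(-14) − (-16)·7) + ((-16)·(-18) − (-36)·(-14)) + ((-36)·42 − (-25)·(-18))| = 1849, so the area is 1849/2.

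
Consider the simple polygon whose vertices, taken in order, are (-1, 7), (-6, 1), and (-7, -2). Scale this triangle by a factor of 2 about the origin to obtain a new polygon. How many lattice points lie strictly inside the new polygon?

Using the shoelace formula, 2A = |((-1)·1 − (-6)·7) + ((-6)·(-2) − (-7)·1) + ((-7)·7 − (-1)·(-2))| = 9, so the area is 9/2.
The number of boundary lattice points is Σ gcd(|Δx|,|Δy|) = gcd(5,6) + gcd(1,3) + gcd(6,9) = 1+1+3 = 5.
Scaling by 2 multiplies the area by 2² = 4 (so the new area is 18) and multiplies the boundary lattice-point count by 2, giving 10.
By Pick's theorem, the interior count of the dilated polygon is 18 − 10/2 + 1 = 14.

14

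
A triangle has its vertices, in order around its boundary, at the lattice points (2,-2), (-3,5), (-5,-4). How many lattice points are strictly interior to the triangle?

Using the shoelace formula, 2A = |[2·5 − (-3)·(-2)] + [(-3)·(-4) − (-5)·5] + [(-5)·(-2) − 2·(-4)]| = 59, so the area is 59/2.
The number of boundary lattice points is Σ gcd(|Δx|,|Δy|) = gcd(5,7) + gcd(2,9) + gcd(7,2) = 1+1+1 = 3.
Pick's theorem gives I = A − B/2 + 1 = 59/2 − 3/2 + 1 = 29.

29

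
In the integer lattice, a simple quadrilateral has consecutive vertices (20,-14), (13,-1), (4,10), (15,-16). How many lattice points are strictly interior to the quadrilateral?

95

The shoelace formula gives twice the area as |[20·(-1) − 13·(-14)] + [13·10 − 4·(-1)] + [4·(-16) − 15·10] + [15·(-14) − 20·(-16)]| = 192, so the area is 96.
Summing gcd(|Δx|,|Δy|) over the edges gives the boundary count: gcd(7,13) + gcd(9,11) + gcd(11,26) + gcd(5,2) = 1+1+1+1 = 4.
Pick's theorem gives I = A − B/2 + 1 = 96 − 4/2 + 1 = 95.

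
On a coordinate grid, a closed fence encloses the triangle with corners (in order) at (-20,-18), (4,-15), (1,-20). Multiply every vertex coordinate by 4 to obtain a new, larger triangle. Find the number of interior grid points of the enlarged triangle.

879

By the shoelace formula, twice the signed area is |[(-20)·(-15) − 4·(-18)] + [4·(-20) − 1·(-15)] + [1·(-18) − (-20)·(-20)]| = 111, so the area is 55.5.
Summing gcd(|Δx|,|Δy|) over the edges gives the boundary count: gcd(24,3) + gcd(3,5) + gcd(21,2) = 3+1+1 = 5.
Scaling by 4 multiplies the area by 4² = 16 (so the new area is 888) and multiplies the boundary lattice-point count by 4, giving 20.
By Pick's theorem, the interior count of the dilated polygon is 888 − 20/2 + 1 = 879.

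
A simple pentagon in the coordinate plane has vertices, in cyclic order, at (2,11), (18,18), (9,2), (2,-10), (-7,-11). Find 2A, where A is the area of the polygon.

Using the shoelace formula, 2A = |[2·18 − 18·11] + [18·2 − 9·18] + [9·(-10) − 2·2] + [2·(-11) − (-7)·(-10)] + [(-7)·11 − 2·(-11)]| = 529, so the area is 529/2.

529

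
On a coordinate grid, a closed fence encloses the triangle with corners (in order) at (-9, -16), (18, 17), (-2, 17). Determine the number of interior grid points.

319

By the shoelace formula, twice the signed area is |[(-9)·17 − 18·(-16)] + [18·17 − (-2)·17] + [(-2)·(-16) − (-9)·17]| = 660, so the area is 330.
Along each edge there are gcd(|Δx|,|Δy|)+1 lattice points, so counting each shared vertex once the boundary has gcd(27,33) + gcd(20,0) + gcd(7,33) = 3+20+1 = 24.
Pick's theorem gives I = A − B/2 + 1 = 330 − 24/2 + 1 = 319.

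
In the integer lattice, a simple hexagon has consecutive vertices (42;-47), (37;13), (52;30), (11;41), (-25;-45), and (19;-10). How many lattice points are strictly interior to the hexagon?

2837

The shoelace formula gives twice the area as |[42·13 − 37·(-47)] + [37·30 − 52·13] + [52·41 − 11·30] + [11·(-45) − (-25)·41] + [(-25)·(-10) − 19·(-45)] + [19·(-47) − 42·(-10)]| = 5683, so the area is 2841.5.
Summing gcd(|Δx|,|Δy|) over the edges gives the boundary count: gcd(5,60) + gcd(15,17) + gcd(41,11) + gcd(36,86) + gcd(44,35) + gcd(23,37) = 5+1+1+2+1+1 = 11.
Pick's theorem gives I = A − B/2 + 1 = 2841.5 − 11/2 + 1 = 2837.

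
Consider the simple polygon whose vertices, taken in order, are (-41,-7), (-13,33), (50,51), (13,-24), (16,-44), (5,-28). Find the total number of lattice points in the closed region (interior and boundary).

3619

By the shoelace formula, twice the signed area is |((-41)·33 − (-13)·(-7)) + ((-13)·51 − 50·33) + (50·(-24) − 13·51) + (13·(-44) − 16·(-24)) + (16·(-28) − 5·(-44)) + (5·(-7) − (-41)·(-28))| = 7219, so the area is 7219/2.
Along each edge there are gcd(|Δx|,|Δy|)+1 lattice points, so counting each shared vertex once the boundary has gcd(28,40) + gcd(63,18) + gcd(37,75) + gcd(3,20) + gcd(11,16) + gcd(46,21) = 4+9+1+1+1+1 = 17.
Pick's theorem gives I = A − B/2 + 1 = 7219/2 − 17/2 + 1 = 3602, so the closed region contains I + B = 3602 + 17 = 3619 lattice points.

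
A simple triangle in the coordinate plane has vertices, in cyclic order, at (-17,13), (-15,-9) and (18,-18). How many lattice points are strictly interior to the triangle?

352

Using the shoelace formula, 2A = |((-17)·(-9) − (-15)·13) + ((-15)·(-18) − 18·(-9)) + (18·13 − (-17)·(-18))| = 708, so the area is 354.
The number of boundary lattice points is Σ gcd(|Δx|,|Δy|) = gcd(2,22) + gcd(33,9) + gcd(35,31) = 2+3+1 = 6.
By Pick's theorem A = I + B/2 − 1, so I = 354 − 6/2 + 1 = 352.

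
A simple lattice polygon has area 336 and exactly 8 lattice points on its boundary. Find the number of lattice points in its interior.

333

Pick's theorem A = I + B/2 − 1 rearranges to I = A − B/2 + 1 = 336 − 8/2 + 1 = 333.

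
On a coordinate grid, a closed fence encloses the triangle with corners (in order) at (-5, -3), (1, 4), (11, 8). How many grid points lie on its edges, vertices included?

Summing gcd(|Δx|,|Δy|) over the edges gives the boundary count: gcd(6,7) + gcd(10,4) + gcd(16,11) = 1+2+1 = 4.

4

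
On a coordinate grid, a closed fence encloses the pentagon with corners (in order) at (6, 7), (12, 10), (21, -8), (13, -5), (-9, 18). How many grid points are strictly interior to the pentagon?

150

By the shoelace formula, twice the signed area is |[6·10 − 12·7] + [12·(-8) − 21·10] + [21·(-5) − 13·(-8)] + [13·18 − (-9)·(-5)] + [(-9)·7 − 6·18]| = 313, so the area is 313/2.
Along each edge there are gcd(|Δx|,|Δy|)+1 lattice points, so counting each shared vertex once the boundary has gcd(6,3) + gcd(9,18) + gcd(8,3) + gcd(22,23) + gcd(15,11) = 3+9+1+1+1 = 15.
Pick's theorem gives I = A − B/2 + 1 = 313/2 − 15/2 + 1 = 150.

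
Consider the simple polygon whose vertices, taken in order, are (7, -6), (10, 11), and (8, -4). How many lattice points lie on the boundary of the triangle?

The number of boundary lattice points is Σ gcd(|Δx|,|Δy|) = gcd(3,17) + gcd(2,15) + gcd(1,2) = 1+1+1 = 3.

3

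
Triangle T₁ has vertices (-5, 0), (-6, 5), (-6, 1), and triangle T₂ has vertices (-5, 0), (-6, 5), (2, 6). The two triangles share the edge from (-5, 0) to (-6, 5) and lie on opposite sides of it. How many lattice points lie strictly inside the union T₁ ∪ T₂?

20

The union is the simple quadrilateral with vertices (-5, 0), (-6, 1), (-6, 5), (2, 6) in order.
The shoelace formula gives twice the area as |((-5)·1 − (-6)·0) + ((-6)·5 − (-6)·1) + ((-6)·6 − 2·5) + (2·0 − (-5)·6)| = 45, so the area is 45/2.
Along each edge there are gcd(|Δx|,|Δy|)+1 lattice points, so counting each shared vertex once the boundary has gcd(1,1) + gcd(0,4) + gcd(8,1) + gcd(7,6) = 1+4+1+1 = 7.
By Pick's theorem I = A − B/2 + 1 = 45/2 − 7/2 + 1 = 20.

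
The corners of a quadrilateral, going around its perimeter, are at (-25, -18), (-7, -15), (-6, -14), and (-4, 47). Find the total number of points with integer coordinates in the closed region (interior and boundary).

587

The shoelace formula gives twice the area as |((-25)·(-15) − (-7)·(-18)) + ((-7)·(-14) − (-6)·(-15)) + ((-6)·47 − (-4)·(-14)) + ((-4)·(-18) − (-25)·47)| = 1166, so the area is 583.
Summing gcd(|Δx|,|Δy|) over the edges gives the boundary count: gcd(18,3) + gcd(1,1) + gcd(2,61) + gcd(21,65) = 3+1+1+1 = 6.
Pick's theorem gives I = A − B/2 + 1 = 583 − 6/2 + 1 = 581, so the closed region contains I + B = 581 + 6 = 587 lattice points.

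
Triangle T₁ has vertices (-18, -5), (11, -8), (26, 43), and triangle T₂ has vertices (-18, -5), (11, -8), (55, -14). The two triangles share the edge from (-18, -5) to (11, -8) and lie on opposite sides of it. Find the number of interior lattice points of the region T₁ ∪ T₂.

The union is the simple quadrilateral with vertices (-18, -5), (26, 43), (11, -8), (55, -14) in order.
The shoelace formula gives twice the area as |[(-18)·43 − 26·(-5)] + [26·(-8) − 11·43] + [11·(-14) − 55·(-8)] + [55·(-5) − (-18)·(-14)]| = 1566, so the area is 783.
Along each edge there are gcd(|Δx|,|Δy|)+1 lattice points, so counting each shared vertex once the boundary has gcd(44,48) + gcd(15,51) + gcd(44,6) + gcd(73,9) = 4+3+2+1 = 10.
By Pick's theorem I = A − B/2 + 1 = 783 − 10/2 + 1 = 779.

779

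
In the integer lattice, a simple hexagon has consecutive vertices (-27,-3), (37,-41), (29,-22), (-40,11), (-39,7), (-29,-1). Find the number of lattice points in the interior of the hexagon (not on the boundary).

The shoelace formula gives twice the area as |[(-27)·(-41) − 37·(-3)] + [37·(-22) − 29·(-41)] + [29·11 − (-40)·(-22)] + [(-40)·7 − (-39)·11] + [(-39)·(-1) − (-29)·7] + [(-29)·(-3) − (-27)·(-1)]| = 1483, so the area is 741.5.
Along each edge there are gcd(|Δx|,|Δy|)+1 lattice points, so counting each shared vertex once the boundary has gcd(64,38) + gcd(8,19) + gcd(69,33) + gcd(1,4) + gcd(10,8) + gcd(2,2) = 2+1+3+1+2+2 = 11.
Pick's theorem gives I = A − B/2 + 1 = 741.5 − 11/2 + 1 = 737.

737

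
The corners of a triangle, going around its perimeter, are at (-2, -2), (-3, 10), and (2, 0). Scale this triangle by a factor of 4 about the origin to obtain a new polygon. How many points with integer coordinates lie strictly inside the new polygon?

The shoelace formula gives twice the area as |[(-2)·10 − (-3)·(-2)] + [(-3)·0 − 2·10] + [2·(-2) − (-2)·0]| = 50, so the area is 25.
Summing gcd(|Δx|,|Δy|) over the edges gives the boundary count: gcd(1,12) + gcd(5,10) + gcd(4,2) = 1+5+2 = 8.
Scaling by 4 multiplies the area by 4² = 16 (so the new area is 400) and multiplies the boundary lattice-point count by 4, giving 32.
By Pick's theorem, the interior count of the dilated polygon is 400 − 32/2 + 1 = 385.

385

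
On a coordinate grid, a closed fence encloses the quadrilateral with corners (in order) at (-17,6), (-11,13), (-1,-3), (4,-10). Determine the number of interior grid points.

Using the shoelace formula, 2A = |((-17)·13 − (-11)·6) + ((-11)·(-3) − (-1)·13) + ((-1)·(-10) − 4·(-3)) + (4·6 − (-17)·(-10))| = 233, so the area is 233/2.
The number of boundary lattice points is Σ gcd(|Δx|,|Δy|) = gcd(6,7) + gcd(10,16) + gcd(5,7) + gcd(21,16) = 1+2+1+1 = 5.
Pick's theorem gives I = A − B/2 + 1 = 233/2 − 5/2 + 1 = 115.

115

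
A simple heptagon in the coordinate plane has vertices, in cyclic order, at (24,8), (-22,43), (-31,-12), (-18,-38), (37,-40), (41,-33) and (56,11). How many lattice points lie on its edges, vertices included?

19

Along each edge there are gcd(|Δx|,|Δy|)+1 lattice points, so counting each shared vertex once the boundary has gcd(46,35) + gcd(9,55) + gcd(13,26) + gcd(55,2) + gcd(4,7) + gcd(15,44) + gcd(32,3) = 1+1+13+1+1+1+1 = 19.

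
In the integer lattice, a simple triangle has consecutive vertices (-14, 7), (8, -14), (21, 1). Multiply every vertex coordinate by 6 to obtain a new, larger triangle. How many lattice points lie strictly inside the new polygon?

10846

The shoelace formula gives twice the area as |((-14)·(-14) − 8·7) + (8·1 − 21·(-14)) + (21·7 − (-14)·1)| = 603, so the area is 603/2.
Along each edge there are gcd(|Δx|,|Δy|)+1 lattice points, so counting each shared vertex once the boundary has gcd(22,21) + gcd(13,15) + gcd(35,6) = 1+1+1 = 3.
Scaling by 6 multiplies the area by 6² = 36 (so the new area is 10854) and multiplies the boundary lattice-point count by 6, giving 18.
By Pick's theorem, the interior count of the dilated polygon is 10854 − 18/2 + 1 = 10846.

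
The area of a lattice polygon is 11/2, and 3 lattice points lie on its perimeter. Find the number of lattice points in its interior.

5

Pick's theorem A = I + B/2 − 1 rearranges to I = A − B/2 + 1 = 11/2 − 3/2 + 1 = 5.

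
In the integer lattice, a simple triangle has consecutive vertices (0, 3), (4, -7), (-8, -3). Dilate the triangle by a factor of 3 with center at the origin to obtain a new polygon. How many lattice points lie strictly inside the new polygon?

457

Using the shoelace formula, 2A = |(0·(-7) − 4·3) + (4·(-3) − (-8)·(-7)) + ((-8)·3 − 0·(-3))| = 104, so the area is 52.
Summing gcd(|Δx|,|Δy|) over the edges gives the boundary count: gcd(4,10) + gcd(12,4) + gcd(8,6) = 2+4+2 = 8.
Scaling by 3 multiplies the area by 3² = 9 (so the new area is 468) and multiplies the boundary lattice-point count by 3, giving 24.
By Pick's theorem, the interior count of the dilated polygon is 468 − 24/2 + 1 = 457.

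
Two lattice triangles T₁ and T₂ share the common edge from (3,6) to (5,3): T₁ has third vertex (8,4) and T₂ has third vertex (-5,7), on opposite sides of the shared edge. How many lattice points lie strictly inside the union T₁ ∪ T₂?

The union is the simple quadrilateral with vertices (3,6), (8,4), (5,3), (-5,7) in order.
By the shoelace formula, twice the signed area is |(3·4 − 8·6) + (8·3 − 5·4) + (5·7 − (-5)·3) + ((-5)·6 − 3·7)| = 33, so the area is 16.5.
Summing gcd(|Δx|,|Δy|) over the edges gives the boundary count: gcd(5,2) + gcd(3,1) + gcd(10,4) + gcd(8,1) = 1+1+2+1 = 5.
By Pick's theorem I = A − B/2 + 1 = 16.5 − 5/2 + 1 = 15.

15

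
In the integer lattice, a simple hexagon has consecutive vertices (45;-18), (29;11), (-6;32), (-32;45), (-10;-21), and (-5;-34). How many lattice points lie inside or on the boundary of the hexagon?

2895

The shoelace formula gives twice the area as |[45·11 − 29·(-18)] + [29·32 − (-6)·11] + [(-6)·45 − (-32)·32] + [(-32)·(-21) − (-10)·45] + [(-10)·(-34) − (-5)·(-21)] + [(-5)·(-18) − 45·(-34)]| = 5742, so the area is 2871.
Summing gcd(|Δx|,|Δy|) over the edges gives the boundary count: gcd(16,29) + gcd(35,21) + gcd(26,13) + gcd(22,66) + gcd(5,13) + gcd(50,16) = 1+7+13+22+1+2 = 46.
Pick's theorem gives I = A − B/2 + 1 = 2871 − 46/2 + 1 = 2849, so the closed region contains I + B = 2849 + 46 = 2895 lattice points.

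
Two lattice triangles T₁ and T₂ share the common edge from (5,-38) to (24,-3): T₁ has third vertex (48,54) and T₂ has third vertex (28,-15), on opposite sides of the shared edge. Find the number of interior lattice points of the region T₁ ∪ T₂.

291

The union is the simple quadrilateral with vertices (5,-38), (48,54), (24,-3), (28,-15) in order.
The shoelace formula gives twice the area as |[5·54 − 48·(-38)] + [48·(-3) − 24·54] + [24·(-15) − 28·(-3)] + [28·(-38) − 5·(-15)]| = 611, so the area is 611/2.
Along each edge there are gcd(|Δx|,|Δy|)+1 lattice points, so counting each shared vertex once the boundary has gcd(43,92) + gcd(24,57) + gcd(4,12) + gcd(23,23) = 1+3+4+23 = 31.
By Pick's theorem I = A − B/2 + 1 = 611/2 − 31/2 + 1 = 291.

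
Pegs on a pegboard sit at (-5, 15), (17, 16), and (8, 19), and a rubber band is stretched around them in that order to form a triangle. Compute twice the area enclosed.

By the shoelace formula, twice the signed area is |((-5)·16 − 17·15) + (17·19 − 8·16) + (8·15 − (-5)·19)| = 75, so the area is 37.5.

75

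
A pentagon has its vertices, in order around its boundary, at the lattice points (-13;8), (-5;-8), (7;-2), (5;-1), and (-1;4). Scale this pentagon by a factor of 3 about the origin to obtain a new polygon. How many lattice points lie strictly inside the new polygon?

The shoelace formula gives twice the area as |((-13)·(-8) − (-5)·8) + ((-5)·(-2) − 7·(-8)) + (7·(-1) − 5·(-2)) + (5·4 − (-1)·(-1)) + ((-1)·8 − (-13)·4)| = 276, so the area is 138.
Summing gcd(|Δx|,|Δy|) over the edges gives the boundary count: gcd(8,16) + gcd(12,6) + gcd(2,1) + gcd(6,5) + gcd(12,4) = 8+6+1+1+4 = 20.
Scaling by 3 multiplies the area by 3² = 9 (so the new area is 1242) and multiplies the boundary lattice-point count by 3, giving 60.
By Pick's theorem, the interior count of the dilated polygon is 1242 − 60/2 + 1 = 1213.

1213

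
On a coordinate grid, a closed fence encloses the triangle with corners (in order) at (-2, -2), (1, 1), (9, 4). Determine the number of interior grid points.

6

Using the shoelace formula, 2A = |[(-2)·1 − 1·(-2)] + [1·4 − 9·1] + [9·(-2) − (-2)·4]| = 15, so the area is 7.5.
The number of boundary lattice points is Σ gcd(|Δx|,|Δy|) = gcd(3,3) + gcd(8,3) + gcd(11,6) = 3+1+1 = 5.
By Pick's theorem A = I + B/2 − 1, so I = 7.5 − 5/2 + 1 = 6.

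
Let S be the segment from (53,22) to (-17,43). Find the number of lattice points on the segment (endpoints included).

8

The number of lattice points on a segment between lattice points is gcd(|Δx|,|Δy|) + 1 = gcd(70,21) + 1 = 7 + 1 = 8.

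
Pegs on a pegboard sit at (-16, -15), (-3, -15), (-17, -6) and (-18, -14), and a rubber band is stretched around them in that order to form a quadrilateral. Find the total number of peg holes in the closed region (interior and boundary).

By the shoelace formula, twice the signed area is |[(-16)·(-15) − (-3)·(-15)] + [(-3)·(-6) − (-17)·(-15)] + [(-17)·(-14) − (-18)·(-6)] + [(-18)·(-15) − (-16)·(-14)]| = 134, so the area is 67.
The number of boundary lattice points is Σ gcd(|Δx|,|Δy|) = gcd(13,0) + gcd(14,9) + gcd(1,8) + gcd(2,1) = 13+1+1+1 = 16.
Pick's theorem gives I = A − B/2 + 1 = 67 − 16/2 + 1 = 60, so the closed region contains I + B = 60 + 16 = 76 lattice points.

76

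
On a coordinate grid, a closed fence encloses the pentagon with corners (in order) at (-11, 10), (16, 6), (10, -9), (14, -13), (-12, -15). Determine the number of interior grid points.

The shoelace formula gives twice the area as |((-11)·6 − 16·10) + (16·(-9) − 10·6) + (10·(-13) − 14·(-9)) + (14·(-15) − (-12)·(-13)) + ((-12)·10 − (-11)·(-15))| = 1085, so the area is 1085/2.
Summing gcd(|Δx|,|Δy|) over the edges gives the boundary count: gcd(27,4) + gcd(6,15) + gcd(4,4) + gcd(26,2) + gcd(1,25) = 1+3+4+2+1 = 11.
Pick's theorem gives I = A − B/2 + 1 = 1085/2 − 11/2 + 1 = 538.

538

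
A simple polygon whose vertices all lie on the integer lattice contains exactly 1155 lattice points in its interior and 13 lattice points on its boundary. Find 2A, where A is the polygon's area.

By Pick's theorem, A = I + B/2 − 1 = 1155 + 13/2 − 1 = 2321/2.
Hence 2A = 2321.

2321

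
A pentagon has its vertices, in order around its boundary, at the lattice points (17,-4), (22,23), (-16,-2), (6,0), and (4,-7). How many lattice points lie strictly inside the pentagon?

Using the shoelace formula, 2A = |[17·23 − 22·(-4)] + [22·(-2) − (-16)·23] + [(-16)·0 − 6·(-2)] + [6·(-7) − 4·0] + [4·(-4) − 17·(-7)]| = 876, so the area is 438.
Summing gcd(|Δx|,|Δy|) over the edges gives the boundary count: gcd(5,27) + gcd(38,25) + gcd(22,2) + gcd(2,7) + gcd(13,3) = 1+1+2+1+1 = 6.
By Pick's theorem A = I + B/2 − 1, so I = 438 − 6/2 + 1 = 436.

436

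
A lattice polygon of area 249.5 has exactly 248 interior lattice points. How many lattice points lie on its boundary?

5

Pick's theorem gives A = I + B/2 − 1, so B = 2(A − I + 1) = 2(249.5 − 248 + 1) = 5.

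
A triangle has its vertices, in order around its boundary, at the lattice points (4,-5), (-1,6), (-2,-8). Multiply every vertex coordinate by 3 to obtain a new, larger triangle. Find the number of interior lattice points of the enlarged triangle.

The shoelace formula gives twice the area as |[4·6 − (-1)·(-5)] + [(-1)·(-8) − (-2)·6] + [(-2)·(-5) − 4·(-8)]| = 81, so the area is 81/2.
Along each edge there are gcd(|Δx|,|Δy|)+1 lattice points, so counting each shared vertex once the boundary has gcd(5,11) + gcd(1,14) + gcd(6,3) = 1+1+3 = 5.
Scaling by 3 multiplies the area by 3² = 9 (so the new area is 364.5) and multiplies the boundary lattice-point count by 3, giving 15.
By Pick's theorem, the interior count of the dilated polygon is 364.5 − 15/2 + 1 = 358.

358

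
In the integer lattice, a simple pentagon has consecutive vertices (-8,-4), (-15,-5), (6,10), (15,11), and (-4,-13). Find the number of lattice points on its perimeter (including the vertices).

The number of boundary lattice points is Σ gcd(|Δx|,|Δy|) = gcd(7,1) + gcd(21,15) + gcd(9,1) + gcd(19,24) + gcd(4,9) = 1+3+1+1+1 = 7.

7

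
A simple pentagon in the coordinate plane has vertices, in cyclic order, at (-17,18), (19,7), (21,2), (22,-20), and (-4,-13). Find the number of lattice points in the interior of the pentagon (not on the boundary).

The shoelace formula gives twice the area as |[(-17)·7 − 19·18] + [19·2 − 21·7] + [21·(-20) − 22·2] + [22·(-13) − (-4)·(-20)] + [(-4)·18 − (-17)·(-13)]| = 1693, so the area is 846.5.
Along each edge there are gcd(|Δx|,|Δy|)+1 lattice points, so counting each shared vertex once the boundary has gcd(36,11) + gcd(2,5) + gcd(1,22) + gcd(26,7) + gcd(13,31) = 1+1+1+1+1 = 5.
By Pick's theorem A = I + B/2 − 1, so I = 846.5 − 5/2 + 1 = 845.

845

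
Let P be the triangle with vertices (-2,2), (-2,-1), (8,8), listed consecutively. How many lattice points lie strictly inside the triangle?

13

The shoelace formula gives twice the area as |((-2)·(-1) − (-2)·2) + ((-2)·8 − 8·(-1)) + (8·2 − (-2)·8)| = 30, so the area is 15.
Summing gcd(|Δx|,|Δy|) over the edges gives the boundary count: gcd(0,3) + gcd(10,9) + gcd(10,6) = 3+1+2 = 6.
Pick's theorem gives I = A − B/2 + 1 = 15 − 6/2 + 1 = 13.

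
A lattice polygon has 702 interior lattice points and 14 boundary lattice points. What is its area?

By Pick's theorem, A = I + B/2 − 1 = 702 + 14/2 − 1 = 708.

708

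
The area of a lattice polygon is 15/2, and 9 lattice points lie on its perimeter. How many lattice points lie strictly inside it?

4

From Pick's theorem, I = A − B/2 + 1 = 15/2 − 9/2 + 1 = 4.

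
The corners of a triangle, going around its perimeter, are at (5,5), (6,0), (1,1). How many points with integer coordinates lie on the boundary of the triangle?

6

Summing gcd(|Δx|,|Δy|) over the edges gives the boundary count: gcd(1,5) + gcd(5,1) + gcd(4,4) = 1+1+4 = 6.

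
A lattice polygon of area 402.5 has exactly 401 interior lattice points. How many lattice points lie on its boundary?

Pick's theorem gives A = I + B/2 − 1, so B = 2(A − I + 1) = 2(402.5 − 401 + 1) = 5.

5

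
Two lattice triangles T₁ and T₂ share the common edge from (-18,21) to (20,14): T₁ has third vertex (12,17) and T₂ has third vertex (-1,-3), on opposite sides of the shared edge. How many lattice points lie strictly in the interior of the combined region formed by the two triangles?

424

The union is the simple quadrilateral with vertices (-18,21), (12,17), (20,14), (-1,-3) in order.
The shoelace formula gives twice the area as |((-18)·17 − 12·21) + (12·14 − 20·17) + (20·(-3) − (-1)·14) + ((-1)·21 − (-18)·(-3))| = 851, so the area is 851/2.
Along each edge there are gcd(|Δx|,|Δy|)+1 lattice points, so counting each shared vertex once the boundary has gcd(30,4) + gcd(8,3) + gcd(21,17) + gcd(17,24) = 2+1+1+1 = 5.
By Pick's theorem I = A − B/2 + 1 = 851/2 − 5/2 + 1 = 424.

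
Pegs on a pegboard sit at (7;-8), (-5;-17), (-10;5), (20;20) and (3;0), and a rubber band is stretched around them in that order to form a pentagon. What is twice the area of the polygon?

738

By the shoelace formula, twice the signed area is |[7·(-17) − (-5)·(-8)] + [(-5)·5 − (-10)·(-17)] + [(-10)·20 − 20·5] + [20·0 − 3·20] + [3·(-8) − 7·0]| = 738, so the area is 369.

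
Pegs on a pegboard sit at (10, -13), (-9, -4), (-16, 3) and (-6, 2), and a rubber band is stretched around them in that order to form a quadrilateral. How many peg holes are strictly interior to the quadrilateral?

The shoelace formula gives twice the area as |[10·(-4) − (-9)·(-13)] + [(-9)·3 − (-16)·(-4)] + [(-16)·2 − (-6)·3] + [(-6)·(-13) − 10·2]| = 204, so the area is 102.
Summing gcd(|Δx|,|Δy|) over the edges gives the boundary count: gcd(19,9) + gcd(7,7) + gcd(10,1) + gcd(16,15) = 1+7+1+1 = 10.
By Pick's theorem A = I + B/2 − 1, so I = 102 − 10/2 + 1 = 98.

98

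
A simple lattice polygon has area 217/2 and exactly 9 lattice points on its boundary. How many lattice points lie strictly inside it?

105

Pick's theorem A = I + B/2 − 1 rearranges to I = A − B/2 + 1 = 217/2 − 9/2 + 1 = 105.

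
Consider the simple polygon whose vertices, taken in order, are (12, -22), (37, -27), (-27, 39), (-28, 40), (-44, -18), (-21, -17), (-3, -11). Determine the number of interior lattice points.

2106

The shoelace formula gives twice the area as |[12·(-27) − 37·(-22)] + [37·39 − (-27)·(-27)] + [(-27)·40 − (-28)·39] + [(-28)·(-18) − (-44)·40] + [(-44)·(-17) − (-21)·(-18)] + [(-21)·(-11) − (-3)·(-17)] + [(-3)·(-22) − 12·(-11)]| = 4228, so the area is 2114.
Along each edge there are gcd(|Δx|,|Δy|)+1 lattice points, so counting each shared vertex once the boundary has gcd(25,5) + gcd(64,66) + gcd(1,1) + gcd(16,58) + gcd(23,1) + gcd(18,6) + gcd(15,11) = 5+2+1+2+1+6+1 = 18.
By Pick's theorem A = I + B/2 − 1, so I = 2114 − 18/2 + 1 = 2106.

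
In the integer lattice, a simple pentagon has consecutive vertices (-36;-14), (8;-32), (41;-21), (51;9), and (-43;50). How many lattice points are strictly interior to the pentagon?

4582

By the shoelace formula, twice the signed area is |[(-36)·(-32) − 8·(-14)] + [8·(-21) − 41·(-32)] + [41·9 − 51·(-21)] + [51·50 − (-43)·9] + [(-43)·(-14) − (-36)·50]| = 9187, so the area is 9187/2.
The number of boundary lattice points is Σ gcd(|Δx|,|Δy|) = gcd(44,18) + gcd(33,11) + gcd(10,30) + gcd(94,41) + gcd(7,64) = 2+11+10+1+1 = 25.
Pick's theorem gives I = A − B/2 + 1 = 9187/2 − 25/2 + 1 = 4582.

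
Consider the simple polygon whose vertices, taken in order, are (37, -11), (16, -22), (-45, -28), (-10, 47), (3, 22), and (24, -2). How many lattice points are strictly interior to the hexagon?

2773

Using the shoelace formula, 2A = |[37·(-22) − 16·(-11)] + [16·(-28) − (-45)·(-22)] + [(-45)·47 − (-10)·(-28)] + [(-10)·22 − 3·47] + [3·(-2) − 24·22] + [24·(-11) − 37·(-2)]| = 5556, so the area is 2778.
Along each edge there are gcd(|Δx|,|Δy|)+1 lattice points, so counting each shared vertex once the boundary has gcd(21,11) + gcd(61,6) + gcd(35,75) + gcd(13,25) + gcd(21,24) + gcd(13,9) = 1+1+5+1+3+1 = 12.
By Pick's theorem A = I + B/2 − 1, so I = 2778 − 12/2 + 1 = 2773.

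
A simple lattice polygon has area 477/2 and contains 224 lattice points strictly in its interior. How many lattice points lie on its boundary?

31

Pick's theorem gives A = I + B/2 − 1, so B = 2(A − I + 1) = 2(477/2 − 224 + 1) = 31.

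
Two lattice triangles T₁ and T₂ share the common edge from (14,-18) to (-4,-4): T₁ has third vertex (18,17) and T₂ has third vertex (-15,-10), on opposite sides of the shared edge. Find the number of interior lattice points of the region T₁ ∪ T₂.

The union is the simple quadrilateral with vertices (14,-18), (18,17), (-4,-4), (-15,-10) in order.
Using the shoelace formula, 2A = |[14·17 − 18·(-18)] + [18·(-4) − (-4)·17] + [(-4)·(-10) − (-15)·(-4)] + [(-15)·(-18) − 14·(-10)]| = 948, so the area is 474.
The number of boundary lattice points is Σ gcd(|Δx|,|Δy|) = gcd(4,35) + gcd(22,21) + gcd(11,6) + gcd(29,8) = 1+1+1+1 = 4.
By Pick's theorem I = A − B/2 + 1 = 474 − 4/2 + 1 = 473.

473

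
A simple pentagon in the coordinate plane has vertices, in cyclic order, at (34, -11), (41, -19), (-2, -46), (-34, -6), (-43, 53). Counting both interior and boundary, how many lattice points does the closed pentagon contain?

3537

Using the shoelace formula, 2A = |(34·(-19) − 41·(-11)) + (41·(-46) − (-2)·(-19)) + ((-2)·(-6) − (-34)·(-46)) + ((-34)·53 − (-43)·(-6)) + ((-43)·(-11) − 34·53)| = 7060, so the area is 3530.
Along each edge there are gcd(|Δx|,|Δy|)+1 lattice points, so counting each shared vertex once the boundary has gcd(7,8) + gcd(43,27) + gcd(32,40) + gcd(9,59) + gcd(77,64) = 1+1+8+1+1 = 12.
Pick's theorem gives I = A − B/2 + 1 = 3530 − 12/2 + 1 = 3525, so the closed region contains I + B = 3525 + 12 = 3537 lattice points.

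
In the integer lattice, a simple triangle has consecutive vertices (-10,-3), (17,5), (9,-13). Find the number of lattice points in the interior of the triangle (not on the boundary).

Using the shoelace formula, 2A = |((-10)·5 − 17·(-3)) + (17·(-13) − 9·5) + (9·(-3) − (-10)·(-13))| = 422, so the area is 211.
The number of boundary lattice points is Σ gcd(|Δx|,|Δy|) = gcd(27,8) + gcd(8,18) + gcd(19,10) = 1+2+1 = 4.
By Pick's theorem A = I + B/2 − 1, so I = 211 − 4/2 + 1 = 210.

210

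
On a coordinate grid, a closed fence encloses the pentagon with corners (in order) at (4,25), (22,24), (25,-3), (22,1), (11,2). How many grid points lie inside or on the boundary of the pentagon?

Using the shoelace formula, 2A = |(4·24 − 22·25) + (22·(-3) − 25·24) + (25·1 − 22·(-3)) + (22·2 − 11·1) + (11·25 − 4·2)| = 729, so the area is 364.5.
The number of boundary lattice points is Σ gcd(|Δx|,|Δy|) = gcd(18,1) + gcd(3,27) + gcd(3,4) + gcd(11,1) + gcd(7,23) = 1+3+1+1+1 = 7.
Pick's theorem gives I = A − B/2 + 1 = 364.5 − 7/2 + 1 = 362, so the closed region contains I + B = 362 + 7 = 369 lattice points.

369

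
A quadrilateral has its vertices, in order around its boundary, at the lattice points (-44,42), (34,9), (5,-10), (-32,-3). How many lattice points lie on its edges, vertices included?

Along each edge there are gcd(|Δx|,|Δy|)+1 lattice points, so counting each shared vertex once the boundary has gcd(78,33) + gcd(29,19) + gcd(37,7) + gcd(12,45) = 3+1+1+3 = 8.

8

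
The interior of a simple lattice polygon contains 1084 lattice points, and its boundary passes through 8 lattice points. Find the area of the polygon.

By Pick's theorem, A = I + B/2 − 1 = 1084 + 8/2 − 1 = 1087.

1087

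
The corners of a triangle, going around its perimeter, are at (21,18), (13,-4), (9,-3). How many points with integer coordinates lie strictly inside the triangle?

The shoelace formula gives twice the area as |(21·(-4) − 13·18) + (13·(-3) − 9·(-4)) + (9·18 − 21·(-3))| = 96, so the area is 48.
The number of boundary lattice points is Σ gcd(|Δx|,|Δy|) = gcd(8,22) + gcd(4,1) + gcd(12,21) = 2+1+3 = 6.
By Pick's theorem A = I + B/2 − 1, so I = 48 − 6/2 + 1 = 46.

46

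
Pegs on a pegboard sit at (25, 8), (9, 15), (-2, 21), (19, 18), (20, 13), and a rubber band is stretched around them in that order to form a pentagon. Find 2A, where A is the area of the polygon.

The shoelace formula gives twice the area as |(25·15 − 9·8) + (9·21 − (-2)·15) + ((-2)·18 − 19·21) + (19·13 − 20·18) + (20·8 − 25·13)| = 191, so the area is 191/2.

191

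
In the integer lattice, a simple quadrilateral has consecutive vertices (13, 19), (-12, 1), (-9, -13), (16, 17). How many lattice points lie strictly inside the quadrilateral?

269

By the shoelace formula, twice the signed area is |(13·1 − (-12)·19) + ((-12)·(-13) − (-9)·1) + ((-9)·17 − 16·(-13)) + (16·19 − 13·17)| = 544, so the area is 272.
Along each edge there are gcd(|Δx|,|Δy|)+1 lattice points, so counting each shared vertex once the boundary has gcd(25,18) + gcd(3,14) + gcd(25,30) + gcd(3,2) = 1+1+5+1 = 8.
Pick's theorem gives I = A − B/2 + 1 = 272 − 8/2 + 1 = 269.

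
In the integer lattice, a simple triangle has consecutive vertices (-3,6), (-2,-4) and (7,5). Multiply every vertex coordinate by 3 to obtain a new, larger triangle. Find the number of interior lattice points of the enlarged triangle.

430

By the shoelace formula, twice the signed area is |[(-3)·(-4) − (-2)·6] + [(-2)·5 − 7·(-4)] + [7·6 − (-3)·5]| = 99, so the area is 49.5.
The number of boundary lattice points is Σ gcd(|Δx|,|Δy|) = gcd(1,10) + gcd(9,9) + gcd(10,1) = 1+9+1 = 11.
Scaling by 3 multiplies the area by 3² = 9 (so the new area is 445.5) and multiplies the boundary lattice-point count by 3, giving 33.
By Pick's theorem, the interior count of the dilated polygon is 445.5 − 33/2 + 1 = 430.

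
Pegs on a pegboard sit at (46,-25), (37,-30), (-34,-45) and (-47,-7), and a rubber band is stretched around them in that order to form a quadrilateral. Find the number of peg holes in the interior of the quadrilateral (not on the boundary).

Using the shoelace formula, 2A = |[46·(-30) − 37·(-25)] + [37·(-45) − (-34)·(-30)] + [(-34)·(-7) − (-47)·(-45)] + [(-47)·(-25) − 46·(-7)]| = 3520, so the area is 1760.
The number of boundary lattice points is Σ gcd(|Δx|,|Δy|) = gcd(9,5) + gcd(71,15) + gcd(13,38) + gcd(93,18) = 1+1+1+3 = 6.
By Pick's theorem A = I + B/2 − 1, so I = 1760 − 6/2 + 1 = 1758.

1758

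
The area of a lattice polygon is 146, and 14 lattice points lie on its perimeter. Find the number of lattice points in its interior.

From Pick's theorem, I = A − B/2 + 1 = 146 − 14/2 + 1 = 140.

140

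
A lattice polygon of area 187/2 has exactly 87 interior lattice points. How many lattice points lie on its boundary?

15

Pick's theorem gives A = I + B/2 − 1, so B = 2(A − I + 1) = 2(187/2 − 87 + 1) = 15.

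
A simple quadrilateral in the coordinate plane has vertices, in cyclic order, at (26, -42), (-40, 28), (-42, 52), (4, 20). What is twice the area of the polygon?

Using the shoelace formula, 2A = |[26·28 − (-40)·(-42)] + [(-40)·52 − (-42)·28] + [(-42)·20 − 4·52] + [4·(-42) − 26·20]| = 3592, so the area is 1796.

3592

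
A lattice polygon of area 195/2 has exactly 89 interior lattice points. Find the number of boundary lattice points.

19

Pick's theorem gives A = I + B/2 − 1, so B = 2(A − I + 1) = 2(195/2 − 89 + 1) = 19.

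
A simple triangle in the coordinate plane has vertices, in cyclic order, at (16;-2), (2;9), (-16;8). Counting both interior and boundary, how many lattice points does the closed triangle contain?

109

The shoelace formula gives twice the area as |[16·9 − 2·(-2)] + [2·8 − (-16)·9] + [(-16)·(-2) − 16·8]| = 212, so the area is 106.
Summing gcd(|Δx|,|Δy|) over the edges gives the boundary count: gcd(14,11) + gcd(18,1) + gcd(32,10) = 1+1+2 = 4.
Pick's theorem gives I = A − B/2 + 1 = 106 − 4/2 + 1 = 105, so the closed region contains I + B = 105 + 4 = 109 lattice points.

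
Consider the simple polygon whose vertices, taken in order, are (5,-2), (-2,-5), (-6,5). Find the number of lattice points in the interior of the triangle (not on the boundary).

40

Using the shoelace formula, 2A = |(5·(-5) − (-2)·(-2)) + ((-2)·5 − (-6)·(-5)) + ((-6)·(-2) − 5·5)| = 82, so the area is 41.
Summing gcd(|Δx|,|Δy|) over the edges gives the boundary count: gcd(7,3) + gcd(4,10) + gcd(11,7) = 1+2+1 = 4.
By Pick's theorem A = I + B/2 − 1, so I = 41 − 4/2 + 1 = 40.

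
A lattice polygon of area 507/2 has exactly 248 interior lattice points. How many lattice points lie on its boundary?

13

Pick's theorem gives A = I + B/2 − 1, so B = 2(A − I + 1) = 2(507/2 − 248 + 1) = 13.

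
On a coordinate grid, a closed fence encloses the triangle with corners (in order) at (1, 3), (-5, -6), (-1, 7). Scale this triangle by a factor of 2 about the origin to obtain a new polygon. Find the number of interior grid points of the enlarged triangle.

Using the shoelace formula, 2A = |[1·(-6) − (-5)·3] + [(-5)·7 − (-1)·(-6)] + [(-1)·3 − 1·7]| = 42, so the area is 21.
Along each edge there are gcd(|Δx|,|Δy|)+1 lattice points, so counting each shared vertex once the boundary has gcd(6,9) + gcd(4,13) + gcd(2,4) = 3+1+2 = 6.
Scaling by 2 multiplies the area by 2² = 4 (so the new area is 84) and multiplies the boundary lattice-point count by 2, giving 12.
By Pick's theorem, the interior count of the dilated polygon is 84 − 12/2 + 1 = 79.

79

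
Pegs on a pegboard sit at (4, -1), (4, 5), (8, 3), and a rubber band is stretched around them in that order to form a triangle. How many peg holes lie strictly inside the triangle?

Using the shoelace formula, 2A = |[4·5 − 4·(-1)] + [4·3 − 8·5] + [8·(-1) − 4·3]| = 24, so the area is 12.
Along each edge there are gcd(|Δx|,|Δy|)+1 lattice points, so counting each shared vertex once the boundary has gcd(0,6) + gcd(4,2) + gcd(4,4) = 6+2+4 = 12.
Pick's theorem gives I = A − B/2 + 1 = 12 − 12/2 + 1 = 7.

7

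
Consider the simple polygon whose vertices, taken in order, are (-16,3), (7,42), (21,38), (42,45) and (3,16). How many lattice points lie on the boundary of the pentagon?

Summing gcd(|Δx|,|Δy|) over the edges gives the boundary count: gcd(23,39) + gcd(14,4) + gcd(21,7) + gcd(39,29) + gcd(19,13) = 1+2+7+1+1 = 12.

12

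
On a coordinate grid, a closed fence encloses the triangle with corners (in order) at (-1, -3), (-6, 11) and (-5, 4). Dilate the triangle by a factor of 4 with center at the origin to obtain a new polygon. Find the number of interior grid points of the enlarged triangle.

By the shoelace formula, twice the signed area is |((-1)·11 − (-6)·(-3)) + ((-6)·4 − (-5)·11) + ((-5)·(-3) − (-1)·4)| = 21, so the area is 21/2.
The number of boundary lattice points is Σ gcd(|Δx|,|Δy|) = gcd(5,14) + gcd(1,7) + gcd(4,7) = 1+1+1 = 3.
Scaling by 4 multiplies the area by 4² = 16 (so the new area is 168) and multiplies the boundary lattice-point count by 4, giving 12.
By Pick's theorem, the interior count of the dilated polygon is 168 − 12/2 + 1 = 163.

163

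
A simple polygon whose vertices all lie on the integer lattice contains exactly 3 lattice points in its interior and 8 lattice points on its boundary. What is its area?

Pick's theorem states A = I + B/2 − 1, so A = 3 + 8/2 − 1 = 6.

6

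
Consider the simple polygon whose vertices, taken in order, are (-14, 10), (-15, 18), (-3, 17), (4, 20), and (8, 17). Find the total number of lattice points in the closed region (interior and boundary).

Using the shoelace formula, 2A = |((-14)·18 − (-15)·10) + ((-15)·17 − (-3)·18) + ((-3)·20 − 4·17) + (4·17 − 8·20) + (8·10 − (-14)·17)| = 205, so the area is 102.5.
Summing gcd(|Δx|,|Δy|) over the edges gives the boundary count: gcd(1,8) + gcd(12,1) + gcd(7,3) + gcd(4,3) + gcd(22,7) = 1+1+1+1+1 = 5.
Pick's theorem gives I = A − B/2 + 1 = 102.5 − 5/2 + 1 = 101, so the closed region contains I + B = 101 + 5 = 106 lattice points.

106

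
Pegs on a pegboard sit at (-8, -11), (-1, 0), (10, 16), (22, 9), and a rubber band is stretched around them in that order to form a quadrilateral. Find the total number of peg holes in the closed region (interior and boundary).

By the shoelace formula, twice the signed area is |[(-8)·0 − (-1)·(-11)] + [(-1)·16 − 10·0] + [10·9 − 22·16] + [22·(-11) − (-8)·9]| = 459, so the area is 459/2.
Along each edge there are gcd(|Δx|,|Δy|)+1 lattice points, so counting each shared vertex once the boundary has gcd(7,11) + gcd(11,16) + gcd(12,7) + gcd(30,20) = 1+1+1+10 = 13.
Pick's theorem gives I = A − B/2 + 1 = 459/2 − 13/2 + 1 = 224, so the closed region contains I + B = 224 + 13 = 237 lattice points.

237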